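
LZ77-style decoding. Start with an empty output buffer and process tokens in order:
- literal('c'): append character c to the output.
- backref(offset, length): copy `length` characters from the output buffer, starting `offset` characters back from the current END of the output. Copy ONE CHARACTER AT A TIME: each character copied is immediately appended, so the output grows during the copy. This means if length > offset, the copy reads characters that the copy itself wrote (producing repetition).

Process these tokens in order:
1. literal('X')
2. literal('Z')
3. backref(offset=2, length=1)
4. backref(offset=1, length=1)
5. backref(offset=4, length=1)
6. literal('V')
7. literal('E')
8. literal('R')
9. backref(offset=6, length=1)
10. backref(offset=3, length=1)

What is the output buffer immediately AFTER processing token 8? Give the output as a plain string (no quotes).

Token 1: literal('X'). Output: "X"
Token 2: literal('Z'). Output: "XZ"
Token 3: backref(off=2, len=1). Copied 'X' from pos 0. Output: "XZX"
Token 4: backref(off=1, len=1). Copied 'X' from pos 2. Output: "XZXX"
Token 5: backref(off=4, len=1). Copied 'X' from pos 0. Output: "XZXXX"
Token 6: literal('V'). Output: "XZXXXV"
Token 7: literal('E'). Output: "XZXXXVE"
Token 8: literal('R'). Output: "XZXXXVER"

Answer: XZXXXVER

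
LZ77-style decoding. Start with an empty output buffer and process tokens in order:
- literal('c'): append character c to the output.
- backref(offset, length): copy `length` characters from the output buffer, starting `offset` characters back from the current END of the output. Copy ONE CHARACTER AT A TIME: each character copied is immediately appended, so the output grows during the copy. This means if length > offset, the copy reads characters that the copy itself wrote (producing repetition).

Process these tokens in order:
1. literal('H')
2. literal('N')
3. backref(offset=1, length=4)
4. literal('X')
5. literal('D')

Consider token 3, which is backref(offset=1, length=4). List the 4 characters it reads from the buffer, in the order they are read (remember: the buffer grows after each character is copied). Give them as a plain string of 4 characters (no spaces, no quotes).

Token 1: literal('H'). Output: "H"
Token 2: literal('N'). Output: "HN"
Token 3: backref(off=1, len=4). Buffer before: "HN" (len 2)
  byte 1: read out[1]='N', append. Buffer now: "HNN"
  byte 2: read out[2]='N', append. Buffer now: "HNNN"
  byte 3: read out[3]='N', append. Buffer now: "HNNNN"
  byte 4: read out[4]='N', append. Buffer now: "HNNNNN"

Answer: NNNN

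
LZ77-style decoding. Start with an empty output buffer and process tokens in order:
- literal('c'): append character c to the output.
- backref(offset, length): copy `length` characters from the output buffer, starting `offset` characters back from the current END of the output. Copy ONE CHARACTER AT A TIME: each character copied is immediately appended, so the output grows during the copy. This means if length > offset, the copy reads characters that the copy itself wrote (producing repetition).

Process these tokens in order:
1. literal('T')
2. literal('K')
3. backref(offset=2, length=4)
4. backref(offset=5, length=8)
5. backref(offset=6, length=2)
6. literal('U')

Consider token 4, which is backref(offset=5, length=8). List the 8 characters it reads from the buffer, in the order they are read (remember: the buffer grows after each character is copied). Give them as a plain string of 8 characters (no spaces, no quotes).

Answer: KTKTKKTK

Derivation:
Token 1: literal('T'). Output: "T"
Token 2: literal('K'). Output: "TK"
Token 3: backref(off=2, len=4) (overlapping!). Copied 'TKTK' from pos 0. Output: "TKTKTK"
Token 4: backref(off=5, len=8). Buffer before: "TKTKTK" (len 6)
  byte 1: read out[1]='K', append. Buffer now: "TKTKTKK"
  byte 2: read out[2]='T', append. Buffer now: "TKTKTKKT"
  byte 3: read out[3]='K', append. Buffer now: "TKTKTKKTK"
  byte 4: read out[4]='T', append. Buffer now: "TKTKTKKTKT"
  byte 5: read out[5]='K', append. Buffer now: "TKTKTKKTKTK"
  byte 6: read out[6]='K', append. Buffer now: "TKTKTKKTKTKK"
  byte 7: read out[7]='T', append. Buffer now: "TKTKTKKTKTKKT"
  byte 8: read out[8]='K', append. Buffer now: "TKTKTKKTKTKKTK"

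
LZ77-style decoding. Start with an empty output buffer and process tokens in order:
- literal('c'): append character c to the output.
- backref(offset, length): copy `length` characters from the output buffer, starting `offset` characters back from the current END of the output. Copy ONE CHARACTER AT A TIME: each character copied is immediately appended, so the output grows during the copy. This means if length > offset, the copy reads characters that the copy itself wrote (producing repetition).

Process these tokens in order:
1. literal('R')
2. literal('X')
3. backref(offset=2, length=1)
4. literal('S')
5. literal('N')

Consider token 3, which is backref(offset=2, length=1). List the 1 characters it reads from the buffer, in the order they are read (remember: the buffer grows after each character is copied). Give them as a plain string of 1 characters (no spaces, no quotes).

Token 1: literal('R'). Output: "R"
Token 2: literal('X'). Output: "RX"
Token 3: backref(off=2, len=1). Buffer before: "RX" (len 2)
  byte 1: read out[0]='R', append. Buffer now: "RXR"

Answer: R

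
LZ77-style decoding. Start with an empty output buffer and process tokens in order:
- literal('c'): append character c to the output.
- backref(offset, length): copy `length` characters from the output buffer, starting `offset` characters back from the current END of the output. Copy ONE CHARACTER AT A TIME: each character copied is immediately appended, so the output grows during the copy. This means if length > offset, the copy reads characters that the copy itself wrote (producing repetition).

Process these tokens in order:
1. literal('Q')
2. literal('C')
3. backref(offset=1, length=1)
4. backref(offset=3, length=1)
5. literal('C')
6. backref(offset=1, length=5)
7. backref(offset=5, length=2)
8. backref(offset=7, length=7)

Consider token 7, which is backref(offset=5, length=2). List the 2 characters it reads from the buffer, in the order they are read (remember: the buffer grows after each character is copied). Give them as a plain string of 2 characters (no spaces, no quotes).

Token 1: literal('Q'). Output: "Q"
Token 2: literal('C'). Output: "QC"
Token 3: backref(off=1, len=1). Copied 'C' from pos 1. Output: "QCC"
Token 4: backref(off=3, len=1). Copied 'Q' from pos 0. Output: "QCCQ"
Token 5: literal('C'). Output: "QCCQC"
Token 6: backref(off=1, len=5) (overlapping!). Copied 'CCCCC' from pos 4. Output: "QCCQCCCCCC"
Token 7: backref(off=5, len=2). Buffer before: "QCCQCCCCCC" (len 10)
  byte 1: read out[5]='C', append. Buffer now: "QCCQCCCCCCC"
  byte 2: read out[6]='C', append. Buffer now: "QCCQCCCCCCCC"

Answer: CC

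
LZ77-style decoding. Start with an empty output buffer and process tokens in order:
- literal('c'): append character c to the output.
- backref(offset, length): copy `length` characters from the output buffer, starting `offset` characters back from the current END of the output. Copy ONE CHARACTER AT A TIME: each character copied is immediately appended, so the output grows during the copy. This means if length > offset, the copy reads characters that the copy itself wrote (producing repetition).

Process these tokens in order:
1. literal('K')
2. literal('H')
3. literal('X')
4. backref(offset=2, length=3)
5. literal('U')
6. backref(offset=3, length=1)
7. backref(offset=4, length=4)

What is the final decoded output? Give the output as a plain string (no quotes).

Answer: KHXHXHUXXHUX

Derivation:
Token 1: literal('K'). Output: "K"
Token 2: literal('H'). Output: "KH"
Token 3: literal('X'). Output: "KHX"
Token 4: backref(off=2, len=3) (overlapping!). Copied 'HXH' from pos 1. Output: "KHXHXH"
Token 5: literal('U'). Output: "KHXHXHU"
Token 6: backref(off=3, len=1). Copied 'X' from pos 4. Output: "KHXHXHUX"
Token 7: backref(off=4, len=4). Copied 'XHUX' from pos 4. Output: "KHXHXHUXXHUX"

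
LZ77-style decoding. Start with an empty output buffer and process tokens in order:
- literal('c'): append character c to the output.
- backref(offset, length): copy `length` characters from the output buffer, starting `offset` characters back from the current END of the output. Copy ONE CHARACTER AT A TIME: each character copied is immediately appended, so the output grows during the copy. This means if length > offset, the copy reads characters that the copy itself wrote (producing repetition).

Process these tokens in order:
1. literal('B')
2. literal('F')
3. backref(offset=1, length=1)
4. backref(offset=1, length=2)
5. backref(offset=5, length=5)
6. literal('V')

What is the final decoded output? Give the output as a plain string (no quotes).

Token 1: literal('B'). Output: "B"
Token 2: literal('F'). Output: "BF"
Token 3: backref(off=1, len=1). Copied 'F' from pos 1. Output: "BFF"
Token 4: backref(off=1, len=2) (overlapping!). Copied 'FF' from pos 2. Output: "BFFFF"
Token 5: backref(off=5, len=5). Copied 'BFFFF' from pos 0. Output: "BFFFFBFFFF"
Token 6: literal('V'). Output: "BFFFFBFFFFV"

Answer: BFFFFBFFFFV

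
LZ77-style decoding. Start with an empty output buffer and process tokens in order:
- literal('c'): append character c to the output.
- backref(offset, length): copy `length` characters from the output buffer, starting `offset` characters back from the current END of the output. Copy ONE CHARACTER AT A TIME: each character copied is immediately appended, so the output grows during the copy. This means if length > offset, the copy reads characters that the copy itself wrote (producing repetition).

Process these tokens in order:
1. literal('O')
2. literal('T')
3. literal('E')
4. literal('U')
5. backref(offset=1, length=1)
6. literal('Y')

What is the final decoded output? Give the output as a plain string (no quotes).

Token 1: literal('O'). Output: "O"
Token 2: literal('T'). Output: "OT"
Token 3: literal('E'). Output: "OTE"
Token 4: literal('U'). Output: "OTEU"
Token 5: backref(off=1, len=1). Copied 'U' from pos 3. Output: "OTEUU"
Token 6: literal('Y'). Output: "OTEUUY"

Answer: OTEUUY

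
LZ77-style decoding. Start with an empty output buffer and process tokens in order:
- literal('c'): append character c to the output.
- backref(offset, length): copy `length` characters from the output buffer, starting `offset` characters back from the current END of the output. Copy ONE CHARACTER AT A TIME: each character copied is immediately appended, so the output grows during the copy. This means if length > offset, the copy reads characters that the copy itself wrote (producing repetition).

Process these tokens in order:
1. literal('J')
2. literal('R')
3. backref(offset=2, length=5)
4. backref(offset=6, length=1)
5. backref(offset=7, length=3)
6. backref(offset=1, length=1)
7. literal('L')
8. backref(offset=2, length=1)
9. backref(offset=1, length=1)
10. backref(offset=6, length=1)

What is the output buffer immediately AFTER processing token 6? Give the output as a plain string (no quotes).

Token 1: literal('J'). Output: "J"
Token 2: literal('R'). Output: "JR"
Token 3: backref(off=2, len=5) (overlapping!). Copied 'JRJRJ' from pos 0. Output: "JRJRJRJ"
Token 4: backref(off=6, len=1). Copied 'R' from pos 1. Output: "JRJRJRJR"
Token 5: backref(off=7, len=3). Copied 'RJR' from pos 1. Output: "JRJRJRJRRJR"
Token 6: backref(off=1, len=1). Copied 'R' from pos 10. Output: "JRJRJRJRRJRR"

Answer: JRJRJRJRRJRR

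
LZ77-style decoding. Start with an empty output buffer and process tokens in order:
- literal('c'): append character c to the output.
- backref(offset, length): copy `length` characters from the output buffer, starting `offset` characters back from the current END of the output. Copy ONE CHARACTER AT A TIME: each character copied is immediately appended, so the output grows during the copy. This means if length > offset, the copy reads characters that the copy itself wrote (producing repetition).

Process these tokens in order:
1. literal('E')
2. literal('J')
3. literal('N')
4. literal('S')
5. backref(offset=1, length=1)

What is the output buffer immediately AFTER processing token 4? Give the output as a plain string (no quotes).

Token 1: literal('E'). Output: "E"
Token 2: literal('J'). Output: "EJ"
Token 3: literal('N'). Output: "EJN"
Token 4: literal('S'). Output: "EJNS"

Answer: EJNS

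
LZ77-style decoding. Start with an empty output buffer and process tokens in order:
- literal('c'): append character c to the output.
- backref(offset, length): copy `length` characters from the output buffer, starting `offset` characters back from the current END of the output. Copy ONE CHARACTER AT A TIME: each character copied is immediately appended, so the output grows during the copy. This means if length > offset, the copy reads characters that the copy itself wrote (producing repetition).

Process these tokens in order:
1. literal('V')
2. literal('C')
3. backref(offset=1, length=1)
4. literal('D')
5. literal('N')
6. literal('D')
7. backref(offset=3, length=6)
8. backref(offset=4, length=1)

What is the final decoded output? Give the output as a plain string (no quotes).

Answer: VCCDNDDNDDNDD

Derivation:
Token 1: literal('V'). Output: "V"
Token 2: literal('C'). Output: "VC"
Token 3: backref(off=1, len=1). Copied 'C' from pos 1. Output: "VCC"
Token 4: literal('D'). Output: "VCCD"
Token 5: literal('N'). Output: "VCCDN"
Token 6: literal('D'). Output: "VCCDND"
Token 7: backref(off=3, len=6) (overlapping!). Copied 'DNDDND' from pos 3. Output: "VCCDNDDNDDND"
Token 8: backref(off=4, len=1). Copied 'D' from pos 8. Output: "VCCDNDDNDDNDD"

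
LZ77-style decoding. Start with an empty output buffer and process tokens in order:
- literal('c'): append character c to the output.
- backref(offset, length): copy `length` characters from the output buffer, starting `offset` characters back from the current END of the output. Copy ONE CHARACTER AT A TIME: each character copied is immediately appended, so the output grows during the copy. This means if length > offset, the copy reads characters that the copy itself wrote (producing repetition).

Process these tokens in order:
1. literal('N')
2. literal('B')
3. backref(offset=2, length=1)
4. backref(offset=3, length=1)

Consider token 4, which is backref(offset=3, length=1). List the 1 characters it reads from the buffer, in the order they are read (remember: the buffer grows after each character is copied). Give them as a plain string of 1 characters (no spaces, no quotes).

Token 1: literal('N'). Output: "N"
Token 2: literal('B'). Output: "NB"
Token 3: backref(off=2, len=1). Copied 'N' from pos 0. Output: "NBN"
Token 4: backref(off=3, len=1). Buffer before: "NBN" (len 3)
  byte 1: read out[0]='N', append. Buffer now: "NBNN"

Answer: N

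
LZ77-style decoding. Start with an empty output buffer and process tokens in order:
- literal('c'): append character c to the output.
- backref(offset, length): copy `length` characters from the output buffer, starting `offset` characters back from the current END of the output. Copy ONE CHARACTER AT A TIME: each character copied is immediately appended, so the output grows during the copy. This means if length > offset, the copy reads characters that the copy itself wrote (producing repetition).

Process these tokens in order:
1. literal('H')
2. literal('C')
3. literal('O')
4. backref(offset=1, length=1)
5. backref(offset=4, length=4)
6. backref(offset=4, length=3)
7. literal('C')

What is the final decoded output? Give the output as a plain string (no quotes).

Answer: HCOOHCOOHCOC

Derivation:
Token 1: literal('H'). Output: "H"
Token 2: literal('C'). Output: "HC"
Token 3: literal('O'). Output: "HCO"
Token 4: backref(off=1, len=1). Copied 'O' from pos 2. Output: "HCOO"
Token 5: backref(off=4, len=4). Copied 'HCOO' from pos 0. Output: "HCOOHCOO"
Token 6: backref(off=4, len=3). Copied 'HCO' from pos 4. Output: "HCOOHCOOHCO"
Token 7: literal('C'). Output: "HCOOHCOOHCOC"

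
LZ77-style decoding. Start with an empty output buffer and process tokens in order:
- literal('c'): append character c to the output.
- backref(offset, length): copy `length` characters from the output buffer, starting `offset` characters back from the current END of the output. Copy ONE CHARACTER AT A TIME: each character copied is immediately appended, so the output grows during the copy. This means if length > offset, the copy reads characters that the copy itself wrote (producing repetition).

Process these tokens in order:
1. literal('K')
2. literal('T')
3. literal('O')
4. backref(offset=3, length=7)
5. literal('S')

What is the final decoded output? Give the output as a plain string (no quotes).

Token 1: literal('K'). Output: "K"
Token 2: literal('T'). Output: "KT"
Token 3: literal('O'). Output: "KTO"
Token 4: backref(off=3, len=7) (overlapping!). Copied 'KTOKTOK' from pos 0. Output: "KTOKTOKTOK"
Token 5: literal('S'). Output: "KTOKTOKTOKS"

Answer: KTOKTOKTOKS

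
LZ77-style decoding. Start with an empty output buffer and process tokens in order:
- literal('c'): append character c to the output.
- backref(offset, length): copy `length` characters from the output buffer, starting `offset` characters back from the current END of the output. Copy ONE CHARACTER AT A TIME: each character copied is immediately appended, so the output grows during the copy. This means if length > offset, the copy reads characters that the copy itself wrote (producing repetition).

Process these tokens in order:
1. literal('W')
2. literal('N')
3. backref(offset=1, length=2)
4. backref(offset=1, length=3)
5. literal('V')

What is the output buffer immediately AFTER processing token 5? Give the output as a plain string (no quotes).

Answer: WNNNNNNV

Derivation:
Token 1: literal('W'). Output: "W"
Token 2: literal('N'). Output: "WN"
Token 3: backref(off=1, len=2) (overlapping!). Copied 'NN' from pos 1. Output: "WNNN"
Token 4: backref(off=1, len=3) (overlapping!). Copied 'NNN' from pos 3. Output: "WNNNNNN"
Token 5: literal('V'). Output: "WNNNNNNV"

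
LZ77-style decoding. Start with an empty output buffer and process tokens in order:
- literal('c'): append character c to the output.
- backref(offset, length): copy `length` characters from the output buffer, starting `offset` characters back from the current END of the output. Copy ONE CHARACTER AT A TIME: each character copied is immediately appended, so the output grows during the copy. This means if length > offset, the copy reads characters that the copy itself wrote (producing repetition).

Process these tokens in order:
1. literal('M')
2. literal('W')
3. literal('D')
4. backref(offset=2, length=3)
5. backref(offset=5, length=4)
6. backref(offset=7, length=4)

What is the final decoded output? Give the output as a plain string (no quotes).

Answer: MWDWDWWDWDWDWW

Derivation:
Token 1: literal('M'). Output: "M"
Token 2: literal('W'). Output: "MW"
Token 3: literal('D'). Output: "MWD"
Token 4: backref(off=2, len=3) (overlapping!). Copied 'WDW' from pos 1. Output: "MWDWDW"
Token 5: backref(off=5, len=4). Copied 'WDWD' from pos 1. Output: "MWDWDWWDWD"
Token 6: backref(off=7, len=4). Copied 'WDWW' from pos 3. Output: "MWDWDWWDWDWDWW"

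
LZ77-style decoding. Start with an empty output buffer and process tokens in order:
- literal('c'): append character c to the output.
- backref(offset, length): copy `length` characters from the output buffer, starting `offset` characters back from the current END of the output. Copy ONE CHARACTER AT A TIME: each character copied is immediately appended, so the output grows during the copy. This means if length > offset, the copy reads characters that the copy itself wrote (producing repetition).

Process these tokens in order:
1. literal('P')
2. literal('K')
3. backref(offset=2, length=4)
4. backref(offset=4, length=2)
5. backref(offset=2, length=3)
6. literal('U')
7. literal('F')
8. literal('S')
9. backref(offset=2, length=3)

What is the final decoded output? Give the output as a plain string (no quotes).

Answer: PKPKPKPKPKPUFSFSF

Derivation:
Token 1: literal('P'). Output: "P"
Token 2: literal('K'). Output: "PK"
Token 3: backref(off=2, len=4) (overlapping!). Copied 'PKPK' from pos 0. Output: "PKPKPK"
Token 4: backref(off=4, len=2). Copied 'PK' from pos 2. Output: "PKPKPKPK"
Token 5: backref(off=2, len=3) (overlapping!). Copied 'PKP' from pos 6. Output: "PKPKPKPKPKP"
Token 6: literal('U'). Output: "PKPKPKPKPKPU"
Token 7: literal('F'). Output: "PKPKPKPKPKPUF"
Token 8: literal('S'). Output: "PKPKPKPKPKPUFS"
Token 9: backref(off=2, len=3) (overlapping!). Copied 'FSF' from pos 12. Output: "PKPKPKPKPKPUFSFSF"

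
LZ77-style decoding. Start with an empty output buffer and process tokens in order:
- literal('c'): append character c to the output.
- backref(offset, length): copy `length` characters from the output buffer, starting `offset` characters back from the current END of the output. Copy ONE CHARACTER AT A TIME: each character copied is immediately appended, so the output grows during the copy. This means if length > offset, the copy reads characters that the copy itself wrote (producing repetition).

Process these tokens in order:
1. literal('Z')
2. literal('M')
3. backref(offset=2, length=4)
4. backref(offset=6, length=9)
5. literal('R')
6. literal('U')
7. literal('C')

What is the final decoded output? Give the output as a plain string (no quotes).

Token 1: literal('Z'). Output: "Z"
Token 2: literal('M'). Output: "ZM"
Token 3: backref(off=2, len=4) (overlapping!). Copied 'ZMZM' from pos 0. Output: "ZMZMZM"
Token 4: backref(off=6, len=9) (overlapping!). Copied 'ZMZMZMZMZ' from pos 0. Output: "ZMZMZMZMZMZMZMZ"
Token 5: literal('R'). Output: "ZMZMZMZMZMZMZMZR"
Token 6: literal('U'). Output: "ZMZMZMZMZMZMZMZRU"
Token 7: literal('C'). Output: "ZMZMZMZMZMZMZMZRUC"

Answer: ZMZMZMZMZMZMZMZRUC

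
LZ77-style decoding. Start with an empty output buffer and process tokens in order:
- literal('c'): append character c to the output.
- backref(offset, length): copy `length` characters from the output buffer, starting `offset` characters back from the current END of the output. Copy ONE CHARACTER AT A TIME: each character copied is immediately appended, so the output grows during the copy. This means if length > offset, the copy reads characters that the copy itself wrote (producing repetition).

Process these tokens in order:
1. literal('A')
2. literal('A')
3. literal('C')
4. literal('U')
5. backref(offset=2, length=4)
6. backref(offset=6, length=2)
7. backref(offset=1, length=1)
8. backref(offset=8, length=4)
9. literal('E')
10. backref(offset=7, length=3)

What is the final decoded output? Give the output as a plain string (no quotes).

Answer: AACUCUCUCUUUCUCEUUU

Derivation:
Token 1: literal('A'). Output: "A"
Token 2: literal('A'). Output: "AA"
Token 3: literal('C'). Output: "AAC"
Token 4: literal('U'). Output: "AACU"
Token 5: backref(off=2, len=4) (overlapping!). Copied 'CUCU' from pos 2. Output: "AACUCUCU"
Token 6: backref(off=6, len=2). Copied 'CU' from pos 2. Output: "AACUCUCUCU"
Token 7: backref(off=1, len=1). Copied 'U' from pos 9. Output: "AACUCUCUCUU"
Token 8: backref(off=8, len=4). Copied 'UCUC' from pos 3. Output: "AACUCUCUCUUUCUC"
Token 9: literal('E'). Output: "AACUCUCUCUUUCUCE"
Token 10: backref(off=7, len=3). Copied 'UUU' from pos 9. Output: "AACUCUCUCUUUCUCEUUU"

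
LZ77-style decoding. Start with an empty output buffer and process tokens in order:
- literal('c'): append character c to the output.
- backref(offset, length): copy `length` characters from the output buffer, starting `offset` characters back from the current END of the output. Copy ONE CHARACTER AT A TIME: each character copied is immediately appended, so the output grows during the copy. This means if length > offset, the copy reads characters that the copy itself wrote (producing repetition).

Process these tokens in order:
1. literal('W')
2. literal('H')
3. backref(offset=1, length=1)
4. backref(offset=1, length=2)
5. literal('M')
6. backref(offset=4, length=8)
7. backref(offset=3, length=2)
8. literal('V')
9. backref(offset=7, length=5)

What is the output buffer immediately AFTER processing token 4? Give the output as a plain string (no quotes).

Token 1: literal('W'). Output: "W"
Token 2: literal('H'). Output: "WH"
Token 3: backref(off=1, len=1). Copied 'H' from pos 1. Output: "WHH"
Token 4: backref(off=1, len=2) (overlapping!). Copied 'HH' from pos 2. Output: "WHHHH"

Answer: WHHHH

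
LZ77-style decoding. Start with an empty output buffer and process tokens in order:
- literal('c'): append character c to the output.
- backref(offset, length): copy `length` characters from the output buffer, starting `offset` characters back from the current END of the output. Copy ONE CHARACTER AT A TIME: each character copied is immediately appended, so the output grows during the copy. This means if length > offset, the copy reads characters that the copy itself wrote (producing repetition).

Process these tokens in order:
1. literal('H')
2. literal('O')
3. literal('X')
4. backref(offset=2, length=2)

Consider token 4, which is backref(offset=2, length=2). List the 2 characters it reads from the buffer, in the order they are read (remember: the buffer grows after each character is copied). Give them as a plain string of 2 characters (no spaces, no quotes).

Answer: OX

Derivation:
Token 1: literal('H'). Output: "H"
Token 2: literal('O'). Output: "HO"
Token 3: literal('X'). Output: "HOX"
Token 4: backref(off=2, len=2). Buffer before: "HOX" (len 3)
  byte 1: read out[1]='O', append. Buffer now: "HOXO"
  byte 2: read out[2]='X', append. Buffer now: "HOXOX"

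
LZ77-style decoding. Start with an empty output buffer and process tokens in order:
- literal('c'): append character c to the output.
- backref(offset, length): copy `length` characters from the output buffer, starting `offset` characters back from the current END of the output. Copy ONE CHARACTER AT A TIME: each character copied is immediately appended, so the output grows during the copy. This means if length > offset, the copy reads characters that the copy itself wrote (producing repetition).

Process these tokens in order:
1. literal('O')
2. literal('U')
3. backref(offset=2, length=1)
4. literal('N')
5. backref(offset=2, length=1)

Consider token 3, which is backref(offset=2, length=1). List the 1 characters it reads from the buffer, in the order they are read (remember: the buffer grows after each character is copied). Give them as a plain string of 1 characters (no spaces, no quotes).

Token 1: literal('O'). Output: "O"
Token 2: literal('U'). Output: "OU"
Token 3: backref(off=2, len=1). Buffer before: "OU" (len 2)
  byte 1: read out[0]='O', append. Buffer now: "OUO"

Answer: O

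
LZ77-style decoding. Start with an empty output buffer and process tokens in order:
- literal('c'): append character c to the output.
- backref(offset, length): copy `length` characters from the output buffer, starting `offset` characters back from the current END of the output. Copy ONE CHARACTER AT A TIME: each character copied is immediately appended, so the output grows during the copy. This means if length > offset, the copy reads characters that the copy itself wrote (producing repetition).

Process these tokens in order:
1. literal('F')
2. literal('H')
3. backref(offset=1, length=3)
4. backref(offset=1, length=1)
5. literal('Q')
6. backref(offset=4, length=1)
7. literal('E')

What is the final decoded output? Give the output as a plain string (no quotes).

Token 1: literal('F'). Output: "F"
Token 2: literal('H'). Output: "FH"
Token 3: backref(off=1, len=3) (overlapping!). Copied 'HHH' from pos 1. Output: "FHHHH"
Token 4: backref(off=1, len=1). Copied 'H' from pos 4. Output: "FHHHHH"
Token 5: literal('Q'). Output: "FHHHHHQ"
Token 6: backref(off=4, len=1). Copied 'H' from pos 3. Output: "FHHHHHQH"
Token 7: literal('E'). Output: "FHHHHHQHE"

Answer: FHHHHHQHE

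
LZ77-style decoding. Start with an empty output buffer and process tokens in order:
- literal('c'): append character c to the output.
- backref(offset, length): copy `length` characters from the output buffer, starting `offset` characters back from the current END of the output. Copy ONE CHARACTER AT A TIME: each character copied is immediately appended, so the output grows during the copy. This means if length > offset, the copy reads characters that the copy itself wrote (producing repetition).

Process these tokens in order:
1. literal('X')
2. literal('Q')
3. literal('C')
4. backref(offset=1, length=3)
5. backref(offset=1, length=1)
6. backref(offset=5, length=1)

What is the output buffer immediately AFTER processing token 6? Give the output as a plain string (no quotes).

Token 1: literal('X'). Output: "X"
Token 2: literal('Q'). Output: "XQ"
Token 3: literal('C'). Output: "XQC"
Token 4: backref(off=1, len=3) (overlapping!). Copied 'CCC' from pos 2. Output: "XQCCCC"
Token 5: backref(off=1, len=1). Copied 'C' from pos 5. Output: "XQCCCCC"
Token 6: backref(off=5, len=1). Copied 'C' from pos 2. Output: "XQCCCCCC"

Answer: XQCCCCCC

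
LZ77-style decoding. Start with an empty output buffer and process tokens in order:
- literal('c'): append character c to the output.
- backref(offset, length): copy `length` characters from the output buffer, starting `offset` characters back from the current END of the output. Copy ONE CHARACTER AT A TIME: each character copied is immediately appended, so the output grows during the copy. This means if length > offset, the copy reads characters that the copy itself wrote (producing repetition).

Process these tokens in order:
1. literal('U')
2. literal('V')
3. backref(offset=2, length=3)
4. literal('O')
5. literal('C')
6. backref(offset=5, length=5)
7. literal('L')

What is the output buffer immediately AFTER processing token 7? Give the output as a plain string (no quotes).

Token 1: literal('U'). Output: "U"
Token 2: literal('V'). Output: "UV"
Token 3: backref(off=2, len=3) (overlapping!). Copied 'UVU' from pos 0. Output: "UVUVU"
Token 4: literal('O'). Output: "UVUVUO"
Token 5: literal('C'). Output: "UVUVUOC"
Token 6: backref(off=5, len=5). Copied 'UVUOC' from pos 2. Output: "UVUVUOCUVUOC"
Token 7: literal('L'). Output: "UVUVUOCUVUOCL"

Answer: UVUVUOCUVUOCL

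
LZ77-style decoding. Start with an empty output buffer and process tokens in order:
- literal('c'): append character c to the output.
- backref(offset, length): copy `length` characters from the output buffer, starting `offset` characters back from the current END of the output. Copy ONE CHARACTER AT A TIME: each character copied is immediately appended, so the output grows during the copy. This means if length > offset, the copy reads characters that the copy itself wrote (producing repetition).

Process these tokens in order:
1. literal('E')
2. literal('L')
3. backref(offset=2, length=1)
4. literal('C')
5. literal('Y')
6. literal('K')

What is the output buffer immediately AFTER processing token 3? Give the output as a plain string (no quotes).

Answer: ELE

Derivation:
Token 1: literal('E'). Output: "E"
Token 2: literal('L'). Output: "EL"
Token 3: backref(off=2, len=1). Copied 'E' from pos 0. Output: "ELE"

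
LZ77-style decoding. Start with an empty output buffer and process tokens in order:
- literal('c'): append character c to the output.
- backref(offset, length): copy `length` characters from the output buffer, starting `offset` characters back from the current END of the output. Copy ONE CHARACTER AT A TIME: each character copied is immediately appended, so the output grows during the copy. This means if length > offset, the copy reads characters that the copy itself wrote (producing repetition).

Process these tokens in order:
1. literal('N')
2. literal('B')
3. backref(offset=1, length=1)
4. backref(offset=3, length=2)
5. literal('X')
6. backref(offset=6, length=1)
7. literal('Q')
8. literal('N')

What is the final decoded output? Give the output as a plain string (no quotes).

Answer: NBBNBXNQN

Derivation:
Token 1: literal('N'). Output: "N"
Token 2: literal('B'). Output: "NB"
Token 3: backref(off=1, len=1). Copied 'B' from pos 1. Output: "NBB"
Token 4: backref(off=3, len=2). Copied 'NB' from pos 0. Output: "NBBNB"
Token 5: literal('X'). Output: "NBBNBX"
Token 6: backref(off=6, len=1). Copied 'N' from pos 0. Output: "NBBNBXN"
Token 7: literal('Q'). Output: "NBBNBXNQ"
Token 8: literal('N'). Output: "NBBNBXNQN"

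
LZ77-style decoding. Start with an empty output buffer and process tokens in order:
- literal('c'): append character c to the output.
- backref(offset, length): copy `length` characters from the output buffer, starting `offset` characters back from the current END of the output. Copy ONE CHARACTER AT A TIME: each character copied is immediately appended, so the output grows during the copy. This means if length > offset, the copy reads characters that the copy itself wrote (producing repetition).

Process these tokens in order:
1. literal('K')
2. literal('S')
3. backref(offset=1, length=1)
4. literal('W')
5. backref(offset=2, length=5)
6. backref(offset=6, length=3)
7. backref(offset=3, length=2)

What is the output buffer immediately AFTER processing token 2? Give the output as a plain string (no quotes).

Token 1: literal('K'). Output: "K"
Token 2: literal('S'). Output: "KS"

Answer: KS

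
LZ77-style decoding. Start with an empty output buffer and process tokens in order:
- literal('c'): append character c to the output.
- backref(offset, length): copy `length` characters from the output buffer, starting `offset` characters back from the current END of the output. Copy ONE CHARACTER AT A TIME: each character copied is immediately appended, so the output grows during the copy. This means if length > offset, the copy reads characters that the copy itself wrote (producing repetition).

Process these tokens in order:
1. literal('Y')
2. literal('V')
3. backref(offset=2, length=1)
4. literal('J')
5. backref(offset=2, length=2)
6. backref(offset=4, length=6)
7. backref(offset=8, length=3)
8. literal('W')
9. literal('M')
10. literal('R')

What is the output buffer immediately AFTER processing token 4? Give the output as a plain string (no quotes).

Token 1: literal('Y'). Output: "Y"
Token 2: literal('V'). Output: "YV"
Token 3: backref(off=2, len=1). Copied 'Y' from pos 0. Output: "YVY"
Token 4: literal('J'). Output: "YVYJ"

Answer: YVYJ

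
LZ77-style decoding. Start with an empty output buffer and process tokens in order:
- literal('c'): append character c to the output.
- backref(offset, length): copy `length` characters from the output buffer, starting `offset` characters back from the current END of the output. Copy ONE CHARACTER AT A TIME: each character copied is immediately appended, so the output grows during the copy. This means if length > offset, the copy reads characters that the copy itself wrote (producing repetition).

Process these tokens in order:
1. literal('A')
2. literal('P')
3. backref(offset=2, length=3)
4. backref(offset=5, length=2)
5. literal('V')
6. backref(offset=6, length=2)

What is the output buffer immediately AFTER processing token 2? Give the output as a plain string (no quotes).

Answer: AP

Derivation:
Token 1: literal('A'). Output: "A"
Token 2: literal('P'). Output: "AP"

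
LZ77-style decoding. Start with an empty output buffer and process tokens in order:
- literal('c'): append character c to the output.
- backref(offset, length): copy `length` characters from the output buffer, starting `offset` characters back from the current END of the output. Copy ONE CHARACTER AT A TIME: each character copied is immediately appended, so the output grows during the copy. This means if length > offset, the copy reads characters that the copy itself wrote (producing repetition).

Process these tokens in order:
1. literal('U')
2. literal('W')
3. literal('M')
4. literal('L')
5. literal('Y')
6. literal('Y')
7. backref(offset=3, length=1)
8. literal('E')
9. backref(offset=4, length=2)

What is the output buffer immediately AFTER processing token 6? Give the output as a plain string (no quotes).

Token 1: literal('U'). Output: "U"
Token 2: literal('W'). Output: "UW"
Token 3: literal('M'). Output: "UWM"
Token 4: literal('L'). Output: "UWML"
Token 5: literal('Y'). Output: "UWMLY"
Token 6: literal('Y'). Output: "UWMLYY"

Answer: UWMLYY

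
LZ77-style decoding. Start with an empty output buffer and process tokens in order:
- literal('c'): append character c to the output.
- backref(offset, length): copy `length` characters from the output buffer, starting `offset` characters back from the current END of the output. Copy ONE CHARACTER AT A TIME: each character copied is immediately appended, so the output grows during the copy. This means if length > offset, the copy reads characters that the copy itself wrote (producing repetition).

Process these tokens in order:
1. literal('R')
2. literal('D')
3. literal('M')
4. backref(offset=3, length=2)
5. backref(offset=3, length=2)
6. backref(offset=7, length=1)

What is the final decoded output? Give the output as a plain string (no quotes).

Answer: RDMRDMRR

Derivation:
Token 1: literal('R'). Output: "R"
Token 2: literal('D'). Output: "RD"
Token 3: literal('M'). Output: "RDM"
Token 4: backref(off=3, len=2). Copied 'RD' from pos 0. Output: "RDMRD"
Token 5: backref(off=3, len=2). Copied 'MR' from pos 2. Output: "RDMRDMR"
Token 6: backref(off=7, len=1). Copied 'R' from pos 0. Output: "RDMRDMRR"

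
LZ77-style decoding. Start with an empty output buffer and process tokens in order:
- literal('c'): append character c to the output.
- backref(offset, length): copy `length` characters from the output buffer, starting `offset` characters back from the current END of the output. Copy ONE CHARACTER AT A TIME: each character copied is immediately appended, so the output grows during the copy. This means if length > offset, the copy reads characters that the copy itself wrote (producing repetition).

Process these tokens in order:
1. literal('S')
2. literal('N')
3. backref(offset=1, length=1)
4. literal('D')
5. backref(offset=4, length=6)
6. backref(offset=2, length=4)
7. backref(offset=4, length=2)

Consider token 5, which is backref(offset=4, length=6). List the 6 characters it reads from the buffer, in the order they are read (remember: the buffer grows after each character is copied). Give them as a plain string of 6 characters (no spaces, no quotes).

Token 1: literal('S'). Output: "S"
Token 2: literal('N'). Output: "SN"
Token 3: backref(off=1, len=1). Copied 'N' from pos 1. Output: "SNN"
Token 4: literal('D'). Output: "SNND"
Token 5: backref(off=4, len=6). Buffer before: "SNND" (len 4)
  byte 1: read out[0]='S', append. Buffer now: "SNNDS"
  byte 2: read out[1]='N', append. Buffer now: "SNNDSN"
  byte 3: read out[2]='N', append. Buffer now: "SNNDSNN"
  byte 4: read out[3]='D', append. Buffer now: "SNNDSNND"
  byte 5: read out[4]='S', append. Buffer now: "SNNDSNNDS"
  byte 6: read out[5]='N', append. Buffer now: "SNNDSNNDSN"

Answer: SNNDSN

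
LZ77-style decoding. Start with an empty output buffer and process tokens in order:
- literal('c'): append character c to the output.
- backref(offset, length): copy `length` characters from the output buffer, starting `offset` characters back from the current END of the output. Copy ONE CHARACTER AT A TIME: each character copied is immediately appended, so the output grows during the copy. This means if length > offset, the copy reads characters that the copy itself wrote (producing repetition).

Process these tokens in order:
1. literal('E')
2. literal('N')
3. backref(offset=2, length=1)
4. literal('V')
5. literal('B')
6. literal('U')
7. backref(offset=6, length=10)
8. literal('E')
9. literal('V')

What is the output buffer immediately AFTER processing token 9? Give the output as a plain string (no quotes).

Token 1: literal('E'). Output: "E"
Token 2: literal('N'). Output: "EN"
Token 3: backref(off=2, len=1). Copied 'E' from pos 0. Output: "ENE"
Token 4: literal('V'). Output: "ENEV"
Token 5: literal('B'). Output: "ENEVB"
Token 6: literal('U'). Output: "ENEVBU"
Token 7: backref(off=6, len=10) (overlapping!). Copied 'ENEVBUENEV' from pos 0. Output: "ENEVBUENEVBUENEV"
Token 8: literal('E'). Output: "ENEVBUENEVBUENEVE"
Token 9: literal('V'). Output: "ENEVBUENEVBUENEVEV"

Answer: ENEVBUENEVBUENEVEV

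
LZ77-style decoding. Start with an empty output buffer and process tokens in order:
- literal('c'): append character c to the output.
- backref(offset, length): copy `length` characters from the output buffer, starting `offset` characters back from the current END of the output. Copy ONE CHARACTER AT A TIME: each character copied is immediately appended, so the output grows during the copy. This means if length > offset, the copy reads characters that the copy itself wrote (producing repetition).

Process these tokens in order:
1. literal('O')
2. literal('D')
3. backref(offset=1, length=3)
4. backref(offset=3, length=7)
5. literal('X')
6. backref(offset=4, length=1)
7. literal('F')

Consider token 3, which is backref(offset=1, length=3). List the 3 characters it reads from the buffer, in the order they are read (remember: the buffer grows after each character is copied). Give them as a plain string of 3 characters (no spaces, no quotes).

Answer: DDD

Derivation:
Token 1: literal('O'). Output: "O"
Token 2: literal('D'). Output: "OD"
Token 3: backref(off=1, len=3). Buffer before: "OD" (len 2)
  byte 1: read out[1]='D', append. Buffer now: "ODD"
  byte 2: read out[2]='D', append. Buffer now: "ODDD"
  byte 3: read out[3]='D', append. Buffer now: "ODDDD"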